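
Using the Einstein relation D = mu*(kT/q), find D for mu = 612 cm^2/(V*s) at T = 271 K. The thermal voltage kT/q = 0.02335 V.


Step 1: D = mu * (kT/q)
Step 2: D = 612 * 0.02335
Step 3: D = 14.29 cm^2/s

14.29


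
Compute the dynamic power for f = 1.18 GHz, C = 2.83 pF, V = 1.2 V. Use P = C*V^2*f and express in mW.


Step 1: V^2 = 1.2^2 = 1.44 V^2
Step 2: P = C*V^2*f = 2.83e-12 F * 1.44 * 1.18e9 Hz
Step 3: P = 4.808736e-03 W
Step 4: P = 4.809 mW

4.809


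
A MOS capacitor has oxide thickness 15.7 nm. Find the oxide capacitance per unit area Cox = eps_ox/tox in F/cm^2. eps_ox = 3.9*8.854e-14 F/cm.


Step 1: eps_ox = 3.9 * 8.854e-14 = 3.45306e-13 F/cm
Step 2: tox in cm = 15.7 nm * 1e-7 = 1.5700e-06 cm
Step 3: Cox = 3.45306e-13 / 1.5700e-06 = 2.20e-07 F/cm^2

2.20e-07


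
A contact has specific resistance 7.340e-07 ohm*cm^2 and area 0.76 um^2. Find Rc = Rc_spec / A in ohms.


Step 1: Convert area to cm^2: 0.76 um^2 = 7.6000e-09 cm^2
Step 2: Rc = Rc_spec / A = 7.340e-07 / 7.6000e-09
Step 3: Rc = 9.66e+01 ohms

9.66e+01


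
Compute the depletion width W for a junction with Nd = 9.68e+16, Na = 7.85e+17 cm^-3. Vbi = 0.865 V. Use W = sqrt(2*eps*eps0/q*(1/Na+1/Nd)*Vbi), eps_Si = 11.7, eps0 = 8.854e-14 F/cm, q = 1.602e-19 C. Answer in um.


Step 1: 1/Na + 1/Nd = 1/7.85e+17 + 1/9.68e+16 = 1.16045e-17
Step 2: 2*eps*eps0/q = 2*11.7*8.854e-14/1.602e-19 = 1.293281e+07
Step 3: W^2 = 1.293281e+07 * 1.16045e-17 * 0.865 = 1.29818e-10
Step 4: W = sqrt(1.29818e-10) = 1.139e-05 cm = 0.1139 um

0.1139


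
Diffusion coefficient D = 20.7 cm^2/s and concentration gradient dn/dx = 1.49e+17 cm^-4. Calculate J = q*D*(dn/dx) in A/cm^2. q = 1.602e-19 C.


Step 1: J = q * D * (dn/dx)
Step 2: J = 1.602e-19 * 20.7 * 1.49e+17
Step 3: J = 4.94e-01 A/cm^2

4.94e-01


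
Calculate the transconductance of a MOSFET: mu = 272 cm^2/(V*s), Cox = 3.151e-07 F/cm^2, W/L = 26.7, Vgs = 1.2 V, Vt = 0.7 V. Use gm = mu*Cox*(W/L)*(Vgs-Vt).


Step 1: Vov = Vgs - Vt = 1.2 - 0.7 = 0.5 V
Step 2: gm = mu * Cox * (W/L) * Vov
Step 3: gm = 272 * 3.151e-07 * 26.7 * 0.5 = 1.14e-03 S

1.14e-03


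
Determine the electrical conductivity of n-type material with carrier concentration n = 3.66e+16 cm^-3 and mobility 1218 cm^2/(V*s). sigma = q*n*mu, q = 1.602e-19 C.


Step 1: sigma = q * n * mu
Step 2: sigma = 1.602e-19 * 3.66e+16 * 1218
Step 3: sigma = 7.142e+00 S/cm

7.142e+00


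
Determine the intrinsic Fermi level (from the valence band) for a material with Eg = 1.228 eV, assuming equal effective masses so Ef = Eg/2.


Step 1: For an intrinsic semiconductor, the Fermi level sits at midgap.
Step 2: Ef = Eg / 2 = 1.228 / 2 = 0.614 eV

0.614


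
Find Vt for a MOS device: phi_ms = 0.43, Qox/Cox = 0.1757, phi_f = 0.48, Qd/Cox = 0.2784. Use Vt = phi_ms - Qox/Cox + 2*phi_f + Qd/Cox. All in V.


Step 1: Vt = phi_ms - Qox/Cox + 2*phi_f + Qd/Cox
Step 2: Vt = 0.43 - 0.1757 + 2*0.48 + 0.2784
Step 3: Vt = 0.43 - 0.1757 + 0.96 + 0.2784
Step 4: Vt = 1.4927 V

1.4927


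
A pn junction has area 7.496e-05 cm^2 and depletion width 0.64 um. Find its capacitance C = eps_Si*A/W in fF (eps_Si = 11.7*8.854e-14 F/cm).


Step 1: eps_Si = 11.7 * 8.854e-14 = 1.035918e-12 F/cm
Step 2: W in cm = 0.64 * 1e-4 = 6.40e-05 cm
Step 3: C = 1.035918e-12 * 7.496e-05 / 6.40e-05 = 1.213319e-12 F
Step 4: C = 1213.32 fF

1213.32


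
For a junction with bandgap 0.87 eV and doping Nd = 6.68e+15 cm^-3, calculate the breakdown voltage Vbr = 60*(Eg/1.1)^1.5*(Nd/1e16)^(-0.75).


Step 1: Eg/1.1 = 0.87/1.1 = 0.790909
Step 2: (Eg/1.1)^1.5 = 0.790909^1.5 = 0.703380
Step 3: (Nd/1e16)^(-0.75) = (0.668)^(-0.75) = 1.353373
Step 4: Vbr = 60 * 0.703380 * 1.353373 = 57.1 V

57.1


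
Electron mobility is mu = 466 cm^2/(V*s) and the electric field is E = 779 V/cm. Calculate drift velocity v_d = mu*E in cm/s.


Step 1: v_d = mu * E
Step 2: v_d = 466 * 779 = 363014
Step 3: v_d = 3.63e+05 cm/s

3.63e+05


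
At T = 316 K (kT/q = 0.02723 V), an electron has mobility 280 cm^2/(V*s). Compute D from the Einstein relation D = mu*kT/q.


Step 1: D = mu * (kT/q)
Step 2: D = 280 * 0.02723
Step 3: D = 7.62 cm^2/s

7.62


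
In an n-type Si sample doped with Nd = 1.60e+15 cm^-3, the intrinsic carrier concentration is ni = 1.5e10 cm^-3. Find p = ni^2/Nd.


Step 1: Since Nd >> ni, n ≈ Nd = 1.60e+15 cm^-3
Step 2: p = ni^2 / n = (1.5e10)^2 / 1.60e+15
Step 3: p = 2.25e20 / 1.60e+15 = 1.41e+05 cm^-3

1.41e+05


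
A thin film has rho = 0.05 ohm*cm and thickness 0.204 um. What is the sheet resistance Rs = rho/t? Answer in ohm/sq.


Step 1: Convert thickness to cm: t = 0.204 um = 2.0400e-05 cm
Step 2: Rs = rho / t = 0.05 / 2.0400e-05
Step 3: Rs = 2451.0 ohm/sq

2451.0


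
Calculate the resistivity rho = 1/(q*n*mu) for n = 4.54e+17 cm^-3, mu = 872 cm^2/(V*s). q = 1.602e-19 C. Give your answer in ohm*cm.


Step 1: sigma = q * n * mu = 1.602e-19 * 4.54e+17 * 872 = 6.34213e+01 S/cm
Step 2: rho = 1 / sigma = 1 / 6.34213e+01 = 0.01577 ohm*cm

0.01577


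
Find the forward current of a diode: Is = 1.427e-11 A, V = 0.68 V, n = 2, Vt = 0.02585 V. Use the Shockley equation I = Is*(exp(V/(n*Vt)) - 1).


Step 1: V/(n*Vt) = 0.68/(2*0.02585) = 13.1528
Step 2: exp(13.1528) = 5.1545e+05
Step 3: I = 1.427e-11 * (5.1545e+05 - 1) = 7.36e-06 A

7.36e-06


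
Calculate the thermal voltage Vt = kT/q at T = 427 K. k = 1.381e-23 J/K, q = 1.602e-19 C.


Step 1: kT = 1.381e-23 * 427 = 5.89687e-21 J
Step 2: Vt = kT/q = 5.89687e-21 / 1.602e-19
Step 3: Vt = 0.03681 V

0.03681


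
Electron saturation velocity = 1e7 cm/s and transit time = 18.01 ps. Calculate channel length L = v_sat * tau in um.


Step 1: tau in seconds = 18.01 ps * 1e-12 = 1.8010e-11 s
Step 2: L = v_sat * tau = 1e7 * 1.8010e-11 = 1.8010e-04 cm
Step 3: L in um = 1.8010e-04 * 1e4 = 1.801 um

1.801


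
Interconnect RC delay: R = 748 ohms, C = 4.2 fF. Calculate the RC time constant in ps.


Step 1: tau = R * C
Step 2: tau = 748 * 4.2 fF = 748 * 4.2e-15 F
Step 3: tau = 3.1416e-12 s = 3.1416 ps

3.1416


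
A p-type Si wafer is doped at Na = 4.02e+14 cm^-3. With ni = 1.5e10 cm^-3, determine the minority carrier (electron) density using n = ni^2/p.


Step 1: Majority hole concentration p ≈ Na = 4.02e+14 cm^-3
Step 2: n = ni^2 / Na = (1.5e10)^2 / 4.02e+14
Step 3: n = 5.60e+05 cm^-3

5.60e+05


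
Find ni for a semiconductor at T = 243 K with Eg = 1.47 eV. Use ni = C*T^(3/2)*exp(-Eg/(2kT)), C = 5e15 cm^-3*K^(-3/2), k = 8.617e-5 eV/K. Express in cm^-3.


Step 1: Compute kT = 8.617e-5 * 243 = 0.02093931 eV
Step 2: Exponent = -Eg/(2kT) = -1.47/(2*0.02093931) = -35.10144
Step 3: T^(3/2) = 243^1.5 = 3788.00
Step 4: ni = 5e15 * 3788.00 * exp(-35.10144) = 1.08e+04 cm^-3

1.08e+04


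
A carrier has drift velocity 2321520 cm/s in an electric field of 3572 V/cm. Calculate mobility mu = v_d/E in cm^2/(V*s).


Step 1: mu = v_d / E
Step 2: mu = 2321520 / 3572
Step 3: mu = 649.92 cm^2/(V*s)

649.92


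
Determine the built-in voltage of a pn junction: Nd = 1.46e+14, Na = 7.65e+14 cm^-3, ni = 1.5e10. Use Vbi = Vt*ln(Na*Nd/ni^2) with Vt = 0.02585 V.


Step 1: Compute Na*Nd/ni^2 = 7.65e+14 * 1.46e+14 / (1.5e10)^2 = 4.9640e+08
Step 2: ln(4.9640e+08) = 20.0229
Step 3: Vbi = 0.02585 * 20.0229 = 0.518 V

0.518


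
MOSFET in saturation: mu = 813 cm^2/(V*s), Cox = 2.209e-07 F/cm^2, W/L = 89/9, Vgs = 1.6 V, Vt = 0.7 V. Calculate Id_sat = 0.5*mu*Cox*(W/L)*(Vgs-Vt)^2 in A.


Step 1: Overdrive voltage Vov = Vgs - Vt = 1.6 - 0.7 = 0.9 V
Step 2: W/L = 89/9 = 9.88889
Step 3: Id = 0.5 * 813 * 2.209e-07 * 9.88889 * 0.9^2
Step 4: Id = 7.19e-04 A

7.19e-04


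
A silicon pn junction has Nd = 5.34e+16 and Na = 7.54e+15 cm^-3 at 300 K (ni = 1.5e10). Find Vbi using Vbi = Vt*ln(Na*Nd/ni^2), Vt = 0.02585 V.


Step 1: Compute Na*Nd/ni^2 = 7.54e+15 * 5.34e+16 / (1.5e10)^2 = 1.7895e+12
Step 2: ln(1.7895e+12) = 28.2130
Step 3: Vbi = 0.02585 * 28.2130 = 0.729 V

0.729


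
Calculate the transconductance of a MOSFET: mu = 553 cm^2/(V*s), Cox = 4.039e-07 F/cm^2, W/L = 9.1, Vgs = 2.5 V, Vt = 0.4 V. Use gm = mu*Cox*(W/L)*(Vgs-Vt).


Step 1: Vov = Vgs - Vt = 2.5 - 0.4 = 2.1 V
Step 2: gm = mu * Cox * (W/L) * Vov
Step 3: gm = 553 * 4.039e-07 * 9.1 * 2.1 = 4.27e-03 S

4.27e-03


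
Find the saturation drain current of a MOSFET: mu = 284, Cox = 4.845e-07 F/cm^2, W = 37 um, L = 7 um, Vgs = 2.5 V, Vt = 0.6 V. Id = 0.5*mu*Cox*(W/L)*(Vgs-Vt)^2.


Step 1: Overdrive voltage Vov = Vgs - Vt = 2.5 - 0.6 = 1.9 V
Step 2: W/L = 37/7 = 5.28571
Step 3: Id = 0.5 * 284 * 4.845e-07 * 5.28571 * 1.9^2
Step 4: Id = 1.31e-03 A

1.31e-03


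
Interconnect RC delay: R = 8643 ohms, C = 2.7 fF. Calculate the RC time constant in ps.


Step 1: tau = R * C
Step 2: tau = 8643 * 2.7 fF = 8643 * 2.7e-15 F
Step 3: tau = 2.33361e-11 s = 23.3361 ps

23.3361


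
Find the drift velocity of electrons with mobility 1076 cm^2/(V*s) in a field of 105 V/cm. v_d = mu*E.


Step 1: v_d = mu * E
Step 2: v_d = 1076 * 105 = 112980
Step 3: v_d = 1.13e+05 cm/s

1.13e+05


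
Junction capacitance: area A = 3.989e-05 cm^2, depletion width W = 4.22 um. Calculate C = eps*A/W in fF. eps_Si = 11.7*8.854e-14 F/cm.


Step 1: eps_Si = 11.7 * 8.854e-14 = 1.035918e-12 F/cm
Step 2: W in cm = 4.22 * 1e-4 = 4.22e-04 cm
Step 3: C = 1.035918e-12 * 3.989e-05 / 4.22e-04 = 9.792125e-14 F
Step 4: C = 97.92 fF

97.92


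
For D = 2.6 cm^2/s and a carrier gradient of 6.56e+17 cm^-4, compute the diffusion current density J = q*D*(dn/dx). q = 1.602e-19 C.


Step 1: J = q * D * (dn/dx)
Step 2: J = 1.602e-19 * 2.6 * 6.56e+17
Step 3: J = 2.73e-01 A/cm^2

2.73e-01


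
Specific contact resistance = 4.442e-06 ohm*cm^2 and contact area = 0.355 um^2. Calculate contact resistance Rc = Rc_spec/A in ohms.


Step 1: Convert area to cm^2: 0.355 um^2 = 3.5500e-09 cm^2
Step 2: Rc = Rc_spec / A = 4.442e-06 / 3.5500e-09
Step 3: Rc = 1.25e+03 ohms

1.25e+03


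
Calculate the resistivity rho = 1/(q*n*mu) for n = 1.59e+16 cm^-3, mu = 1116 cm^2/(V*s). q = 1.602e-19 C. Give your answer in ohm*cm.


Step 1: sigma = q * n * mu = 1.602e-19 * 1.59e+16 * 1116 = 2.84265e+00 S/cm
Step 2: rho = 1 / sigma = 1 / 2.84265e+00 = 0.3518 ohm*cm

0.3518


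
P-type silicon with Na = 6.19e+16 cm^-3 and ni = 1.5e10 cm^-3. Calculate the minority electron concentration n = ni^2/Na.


Step 1: Majority hole concentration p ≈ Na = 6.19e+16 cm^-3
Step 2: n = ni^2 / Na = (1.5e10)^2 / 6.19e+16
Step 3: n = 3.63e+03 cm^-3

3.63e+03


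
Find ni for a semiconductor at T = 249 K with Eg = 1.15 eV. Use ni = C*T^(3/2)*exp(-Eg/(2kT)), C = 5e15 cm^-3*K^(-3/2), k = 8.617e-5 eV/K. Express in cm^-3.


Step 1: Compute kT = 8.617e-5 * 249 = 0.02145633 eV
Step 2: Exponent = -Eg/(2kT) = -1.15/(2*0.02145633) = -26.79862
Step 3: T^(3/2) = 249^1.5 = 3929.15
Step 4: ni = 5e15 * 3929.15 * exp(-26.79862) = 4.52e+07 cm^-3

4.52e+07


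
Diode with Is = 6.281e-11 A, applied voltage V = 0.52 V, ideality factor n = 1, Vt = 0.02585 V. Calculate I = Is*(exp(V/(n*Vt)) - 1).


Step 1: V/(n*Vt) = 0.52/(1*0.02585) = 20.1161
Step 2: exp(20.1161) = 5.4489e+08
Step 3: I = 6.281e-11 * (5.4489e+08 - 1) = 3.42e-02 A

3.42e-02


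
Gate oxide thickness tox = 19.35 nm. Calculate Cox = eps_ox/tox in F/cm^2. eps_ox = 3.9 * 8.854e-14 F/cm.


Step 1: eps_ox = 3.9 * 8.854e-14 = 3.45306e-13 F/cm
Step 2: tox in cm = 19.35 nm * 1e-7 = 1.9350e-06 cm
Step 3: Cox = 3.45306e-13 / 1.9350e-06 = 1.78e-07 F/cm^2

1.78e-07


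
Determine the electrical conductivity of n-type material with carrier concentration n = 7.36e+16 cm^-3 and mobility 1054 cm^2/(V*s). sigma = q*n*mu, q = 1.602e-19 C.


Step 1: sigma = q * n * mu
Step 2: sigma = 1.602e-19 * 7.36e+16 * 1054
Step 3: sigma = 1.243e+01 S/cm

1.243e+01


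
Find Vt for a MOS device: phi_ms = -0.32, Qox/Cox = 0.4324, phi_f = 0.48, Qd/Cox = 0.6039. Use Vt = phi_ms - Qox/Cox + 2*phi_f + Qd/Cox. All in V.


Step 1: Vt = phi_ms - Qox/Cox + 2*phi_f + Qd/Cox
Step 2: Vt = -0.32 - 0.4324 + 2*0.48 + 0.6039
Step 3: Vt = -0.32 - 0.4324 + 0.96 + 0.6039
Step 4: Vt = 0.8115 V

0.8115


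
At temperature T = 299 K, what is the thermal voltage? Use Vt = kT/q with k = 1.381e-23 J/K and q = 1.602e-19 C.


Step 1: kT = 1.381e-23 * 299 = 4.12919e-21 J
Step 2: Vt = kT/q = 4.12919e-21 / 1.602e-19
Step 3: Vt = 0.02578 V

0.02578


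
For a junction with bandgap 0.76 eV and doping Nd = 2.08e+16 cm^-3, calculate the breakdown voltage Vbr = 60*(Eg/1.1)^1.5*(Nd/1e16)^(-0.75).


Step 1: Eg/1.1 = 0.76/1.1 = 0.690909
Step 2: (Eg/1.1)^1.5 = 0.690909^1.5 = 0.574290
Step 3: (Nd/1e16)^(-0.75) = (2.08)^(-0.75) = 0.577368
Step 4: Vbr = 60 * 0.574290 * 0.577368 = 19.9 V

19.9


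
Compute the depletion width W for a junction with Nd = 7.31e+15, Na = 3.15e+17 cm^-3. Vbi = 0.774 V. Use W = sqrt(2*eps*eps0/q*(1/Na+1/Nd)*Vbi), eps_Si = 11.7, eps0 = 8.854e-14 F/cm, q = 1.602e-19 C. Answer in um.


Step 1: 1/Na + 1/Nd = 1/3.15e+17 + 1/7.31e+15 = 1.39974e-16
Step 2: 2*eps*eps0/q = 2*11.7*8.854e-14/1.602e-19 = 1.293281e+07
Step 3: W^2 = 1.293281e+07 * 1.39974e-16 * 0.774 = 1.40114e-09
Step 4: W = sqrt(1.40114e-09) = 3.743e-05 cm = 0.3743 um

0.3743


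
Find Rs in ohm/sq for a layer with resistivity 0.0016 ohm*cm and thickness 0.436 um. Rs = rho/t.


Step 1: Convert thickness to cm: t = 0.436 um = 4.3600e-05 cm
Step 2: Rs = rho / t = 0.0016 / 4.3600e-05
Step 3: Rs = 36.7 ohm/sq

36.7


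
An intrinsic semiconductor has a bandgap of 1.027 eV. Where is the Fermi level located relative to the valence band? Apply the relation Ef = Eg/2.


Step 1: For an intrinsic semiconductor, the Fermi level sits at midgap.
Step 2: Ef = Eg / 2 = 1.027 / 2 = 0.5135 eV

0.5135


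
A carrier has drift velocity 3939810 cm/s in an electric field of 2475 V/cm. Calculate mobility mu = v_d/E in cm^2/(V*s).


Step 1: mu = v_d / E
Step 2: mu = 3939810 / 2475
Step 3: mu = 1591.84 cm^2/(V*s)

1591.84


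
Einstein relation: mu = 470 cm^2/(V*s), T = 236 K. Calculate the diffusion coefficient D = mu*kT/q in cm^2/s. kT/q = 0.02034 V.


Step 1: D = mu * (kT/q)
Step 2: D = 470 * 0.02034
Step 3: D = 9.56 cm^2/s

9.56


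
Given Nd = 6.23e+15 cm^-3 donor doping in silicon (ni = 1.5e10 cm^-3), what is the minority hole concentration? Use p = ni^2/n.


Step 1: Since Nd >> ni, n ≈ Nd = 6.23e+15 cm^-3
Step 2: p = ni^2 / n = (1.5e10)^2 / 6.23e+15
Step 3: p = 2.25e20 / 6.23e+15 = 3.61e+04 cm^-3

3.61e+04


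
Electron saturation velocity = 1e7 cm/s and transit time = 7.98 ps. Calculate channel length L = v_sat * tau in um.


Step 1: tau in seconds = 7.98 ps * 1e-12 = 7.9800e-12 s
Step 2: L = v_sat * tau = 1e7 * 7.9800e-12 = 7.9800e-05 cm
Step 3: L in um = 7.9800e-05 * 1e4 = 0.798 um

0.798


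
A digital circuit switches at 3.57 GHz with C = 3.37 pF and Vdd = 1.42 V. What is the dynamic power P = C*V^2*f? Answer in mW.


Step 1: V^2 = 1.42^2 = 2.0164 V^2
Step 2: P = C*V^2*f = 3.37e-12 F * 2.0164 * 3.57e9 Hz
Step 3: P = 2.425910676e-02 W
Step 4: P = 24.259 mW

24.259


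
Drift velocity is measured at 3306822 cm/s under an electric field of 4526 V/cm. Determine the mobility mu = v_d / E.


Step 1: mu = v_d / E
Step 2: mu = 3306822 / 4526
Step 3: mu = 730.63 cm^2/(V*s)

730.63


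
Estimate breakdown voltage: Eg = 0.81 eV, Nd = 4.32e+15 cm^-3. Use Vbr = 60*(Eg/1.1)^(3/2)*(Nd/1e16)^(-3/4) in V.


Step 1: Eg/1.1 = 0.81/1.1 = 0.736364
Step 2: (Eg/1.1)^1.5 = 0.736364^1.5 = 0.631886
Step 3: (Nd/1e16)^(-0.75) = (0.432)^(-0.75) = 1.876667
Step 4: Vbr = 60 * 0.631886 * 1.876667 = 71.2 V

71.2


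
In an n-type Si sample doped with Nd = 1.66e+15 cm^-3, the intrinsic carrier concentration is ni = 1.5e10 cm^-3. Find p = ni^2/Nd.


Step 1: Since Nd >> ni, n ≈ Nd = 1.66e+15 cm^-3
Step 2: p = ni^2 / n = (1.5e10)^2 / 1.66e+15
Step 3: p = 2.25e20 / 1.66e+15 = 1.36e+05 cm^-3

1.36e+05


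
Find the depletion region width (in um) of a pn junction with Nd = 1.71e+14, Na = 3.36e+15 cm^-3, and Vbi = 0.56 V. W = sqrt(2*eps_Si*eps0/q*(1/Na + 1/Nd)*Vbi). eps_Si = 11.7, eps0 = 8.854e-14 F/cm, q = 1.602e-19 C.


Step 1: 1/Na + 1/Nd = 1/3.36e+15 + 1/1.71e+14 = 6.14557e-15
Step 2: 2*eps*eps0/q = 2*11.7*8.854e-14/1.602e-19 = 1.293281e+07
Step 3: W^2 = 1.293281e+07 * 6.14557e-15 * 0.56 = 4.45085e-08
Step 4: W = sqrt(4.45085e-08) = 2.110e-04 cm = 2.11 um

2.11


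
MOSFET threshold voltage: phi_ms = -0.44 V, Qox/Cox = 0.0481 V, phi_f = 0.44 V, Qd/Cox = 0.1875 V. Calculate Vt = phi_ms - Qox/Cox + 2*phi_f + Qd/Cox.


Step 1: Vt = phi_ms - Qox/Cox + 2*phi_f + Qd/Cox
Step 2: Vt = -0.44 - 0.0481 + 2*0.44 + 0.1875
Step 3: Vt = -0.44 - 0.0481 + 0.88 + 0.1875
Step 4: Vt = 0.5794 V

0.5794


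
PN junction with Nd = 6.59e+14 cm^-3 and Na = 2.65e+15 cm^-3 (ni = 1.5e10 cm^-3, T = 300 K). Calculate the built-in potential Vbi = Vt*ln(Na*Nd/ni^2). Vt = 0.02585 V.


Step 1: Compute Na*Nd/ni^2 = 2.65e+15 * 6.59e+14 / (1.5e10)^2 = 7.7616e+09
Step 2: ln(7.7616e+09) = 22.7725
Step 3: Vbi = 0.02585 * 22.7725 = 0.589 V

0.589


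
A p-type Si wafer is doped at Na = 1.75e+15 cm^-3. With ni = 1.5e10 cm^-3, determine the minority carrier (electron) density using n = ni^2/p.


Step 1: Majority hole concentration p ≈ Na = 1.75e+15 cm^-3
Step 2: n = ni^2 / Na = (1.5e10)^2 / 1.75e+15
Step 3: n = 1.29e+05 cm^-3

1.29e+05


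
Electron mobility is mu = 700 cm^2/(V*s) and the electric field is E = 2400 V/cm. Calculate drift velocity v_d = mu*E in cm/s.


Step 1: v_d = mu * E
Step 2: v_d = 700 * 2400 = 1680000
Step 3: v_d = 1.68e+06 cm/s

1.68e+06


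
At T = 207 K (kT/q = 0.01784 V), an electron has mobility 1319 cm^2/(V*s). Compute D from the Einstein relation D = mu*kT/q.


Step 1: D = mu * (kT/q)
Step 2: D = 1319 * 0.01784
Step 3: D = 23.53 cm^2/s

23.53


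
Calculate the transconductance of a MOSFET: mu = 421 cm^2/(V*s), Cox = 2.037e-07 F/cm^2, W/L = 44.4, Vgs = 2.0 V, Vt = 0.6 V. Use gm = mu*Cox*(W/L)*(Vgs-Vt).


Step 1: Vov = Vgs - Vt = 2.0 - 0.6 = 1.4 V
Step 2: gm = mu * Cox * (W/L) * Vov
Step 3: gm = 421 * 2.037e-07 * 44.4 * 1.4 = 5.33e-03 S

5.33e-03


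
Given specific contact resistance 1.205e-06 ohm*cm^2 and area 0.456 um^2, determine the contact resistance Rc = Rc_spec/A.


Step 1: Convert area to cm^2: 0.456 um^2 = 4.5600e-09 cm^2
Step 2: Rc = Rc_spec / A = 1.205e-06 / 4.5600e-09
Step 3: Rc = 2.64e+02 ohms

2.64e+02


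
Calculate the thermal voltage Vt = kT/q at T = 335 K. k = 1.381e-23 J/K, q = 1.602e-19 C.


Step 1: kT = 1.381e-23 * 335 = 4.62635e-21 J
Step 2: Vt = kT/q = 4.62635e-21 / 1.602e-19
Step 3: Vt = 0.02888 V

0.02888


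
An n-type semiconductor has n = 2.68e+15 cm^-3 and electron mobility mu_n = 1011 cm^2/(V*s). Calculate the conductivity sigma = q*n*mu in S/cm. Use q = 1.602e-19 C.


Step 1: sigma = q * n * mu
Step 2: sigma = 1.602e-19 * 2.68e+15 * 1011
Step 3: sigma = 4.341e-01 S/cm

4.341e-01


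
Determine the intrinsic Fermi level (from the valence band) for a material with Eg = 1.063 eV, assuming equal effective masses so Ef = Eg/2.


Step 1: For an intrinsic semiconductor, the Fermi level sits at midgap.
Step 2: Ef = Eg / 2 = 1.063 / 2 = 0.5315 eV

0.5315


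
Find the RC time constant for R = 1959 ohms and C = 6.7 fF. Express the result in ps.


Step 1: tau = R * C
Step 2: tau = 1959 * 6.7 fF = 1959 * 6.7e-15 F
Step 3: tau = 1.31253e-11 s = 13.1253 ps

13.1253


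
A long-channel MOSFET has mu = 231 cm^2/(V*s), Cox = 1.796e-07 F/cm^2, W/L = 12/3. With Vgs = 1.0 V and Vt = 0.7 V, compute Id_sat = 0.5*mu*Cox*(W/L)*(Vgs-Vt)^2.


Step 1: Overdrive voltage Vov = Vgs - Vt = 1.0 - 0.7 = 0.3 V
Step 2: W/L = 12/3 = 4
Step 3: Id = 0.5 * 231 * 1.796e-07 * 4 * 0.3^2
Step 4: Id = 7.47e-06 A

7.47e-06


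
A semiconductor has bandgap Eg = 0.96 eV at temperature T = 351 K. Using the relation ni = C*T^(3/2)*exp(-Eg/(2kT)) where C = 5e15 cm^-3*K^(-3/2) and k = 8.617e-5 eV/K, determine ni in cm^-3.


Step 1: Compute kT = 8.617e-5 * 351 = 0.03024567 eV
Step 2: Exponent = -Eg/(2kT) = -0.96/(2*0.03024567) = -15.87004
Step 3: T^(3/2) = 351^1.5 = 6575.98
Step 4: ni = 5e15 * 6575.98 * exp(-15.87004) = 4.21e+12 cm^-3

4.21e+12


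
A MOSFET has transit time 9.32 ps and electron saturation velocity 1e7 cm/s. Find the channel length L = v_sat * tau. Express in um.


Step 1: tau in seconds = 9.32 ps * 1e-12 = 9.3200e-12 s
Step 2: L = v_sat * tau = 1e7 * 9.3200e-12 = 9.3200e-05 cm
Step 3: L in um = 9.3200e-05 * 1e4 = 0.932 um

0.932


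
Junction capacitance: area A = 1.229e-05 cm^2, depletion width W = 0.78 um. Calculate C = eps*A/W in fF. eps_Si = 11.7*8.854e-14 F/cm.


Step 1: eps_Si = 11.7 * 8.854e-14 = 1.035918e-12 F/cm
Step 2: W in cm = 0.78 * 1e-4 = 7.80e-05 cm
Step 3: C = 1.035918e-12 * 1.229e-05 / 7.80e-05 = 1.632235e-13 F
Step 4: C = 163.22 fF

163.22


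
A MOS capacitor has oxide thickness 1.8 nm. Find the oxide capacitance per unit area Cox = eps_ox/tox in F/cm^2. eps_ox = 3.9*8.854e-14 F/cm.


Step 1: eps_ox = 3.9 * 8.854e-14 = 3.45306e-13 F/cm
Step 2: tox in cm = 1.8 nm * 1e-7 = 1.8000e-07 cm
Step 3: Cox = 3.45306e-13 / 1.8000e-07 = 1.92e-06 F/cm^2

1.92e-06


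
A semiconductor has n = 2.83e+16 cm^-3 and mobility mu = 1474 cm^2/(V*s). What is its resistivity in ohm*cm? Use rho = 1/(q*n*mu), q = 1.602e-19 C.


Step 1: sigma = q * n * mu = 1.602e-19 * 2.83e+16 * 1474 = 6.68261e+00 S/cm
Step 2: rho = 1 / sigma = 1 / 6.68261e+00 = 0.1496 ohm*cm

0.1496


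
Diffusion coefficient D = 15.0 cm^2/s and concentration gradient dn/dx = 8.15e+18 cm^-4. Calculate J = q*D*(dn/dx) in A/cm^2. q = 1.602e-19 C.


Step 1: J = q * D * (dn/dx)
Step 2: J = 1.602e-19 * 15.0 * 8.15e+18
Step 3: J = 1.96e+01 A/cm^2

1.96e+01


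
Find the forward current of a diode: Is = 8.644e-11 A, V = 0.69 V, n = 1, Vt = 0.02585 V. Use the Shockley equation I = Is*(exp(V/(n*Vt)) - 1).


Step 1: V/(n*Vt) = 0.69/(1*0.02585) = 26.6925
Step 2: exp(26.6925) = 3.9121e+11
Step 3: I = 8.644e-11 * (3.9121e+11 - 1) = 3.38e+01 A

3.38e+01


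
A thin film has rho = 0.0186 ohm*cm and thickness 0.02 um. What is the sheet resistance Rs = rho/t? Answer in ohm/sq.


Step 1: Convert thickness to cm: t = 0.02 um = 2.0000e-06 cm
Step 2: Rs = rho / t = 0.0186 / 2.0000e-06
Step 3: Rs = 9300.0 ohm/sq

9300.0


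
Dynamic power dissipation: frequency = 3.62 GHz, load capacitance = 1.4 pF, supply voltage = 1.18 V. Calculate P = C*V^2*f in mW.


Step 1: V^2 = 1.18^2 = 1.3924 V^2
Step 2: P = C*V^2*f = 1.4e-12 F * 1.3924 * 3.62e9 Hz
Step 3: P = 7.0566832e-03 W
Step 4: P = 7.057 mW

7.057


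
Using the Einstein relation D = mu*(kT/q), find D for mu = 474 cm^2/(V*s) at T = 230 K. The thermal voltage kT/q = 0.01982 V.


Step 1: D = mu * (kT/q)
Step 2: D = 474 * 0.01982
Step 3: D = 9.39 cm^2/s

9.39


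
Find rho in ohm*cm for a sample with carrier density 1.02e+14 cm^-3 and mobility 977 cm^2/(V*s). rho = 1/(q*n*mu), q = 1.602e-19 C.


Step 1: sigma = q * n * mu = 1.602e-19 * 1.02e+14 * 977 = 1.59646e-02 S/cm
Step 2: rho = 1 / sigma = 1 / 1.59646e-02 = 62.64 ohm*cm

62.64


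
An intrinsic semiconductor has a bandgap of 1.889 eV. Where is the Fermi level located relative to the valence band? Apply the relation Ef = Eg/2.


Step 1: For an intrinsic semiconductor, the Fermi level sits at midgap.
Step 2: Ef = Eg / 2 = 1.889 / 2 = 0.9445 eV

0.9445


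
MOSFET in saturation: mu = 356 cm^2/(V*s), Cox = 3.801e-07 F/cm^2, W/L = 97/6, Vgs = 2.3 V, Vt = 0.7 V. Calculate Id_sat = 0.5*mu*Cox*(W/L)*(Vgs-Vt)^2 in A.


Step 1: Overdrive voltage Vov = Vgs - Vt = 2.3 - 0.7 = 1.6 V
Step 2: W/L = 97/6 = 16.1667
Step 3: Id = 0.5 * 356 * 3.801e-07 * 16.1667 * 1.6^2
Step 4: Id = 2.80e-03 A

2.80e-03


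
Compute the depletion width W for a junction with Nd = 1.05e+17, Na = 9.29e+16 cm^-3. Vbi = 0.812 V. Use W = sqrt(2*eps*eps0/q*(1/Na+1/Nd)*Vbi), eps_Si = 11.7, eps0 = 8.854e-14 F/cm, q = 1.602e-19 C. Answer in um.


Step 1: 1/Na + 1/Nd = 1/9.29e+16 + 1/1.05e+17 = 2.02881e-17
Step 2: 2*eps*eps0/q = 2*11.7*8.854e-14/1.602e-19 = 1.293281e+07
Step 3: W^2 = 1.293281e+07 * 2.02881e-17 * 0.812 = 2.13054e-10
Step 4: W = sqrt(2.13054e-10) = 1.460e-05 cm = 0.146 um

0.146


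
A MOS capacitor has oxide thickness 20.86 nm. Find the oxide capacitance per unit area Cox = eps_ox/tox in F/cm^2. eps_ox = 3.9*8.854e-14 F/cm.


Step 1: eps_ox = 3.9 * 8.854e-14 = 3.45306e-13 F/cm
Step 2: tox in cm = 20.86 nm * 1e-7 = 2.0860e-06 cm
Step 3: Cox = 3.45306e-13 / 2.0860e-06 = 1.66e-07 F/cm^2

1.66e-07


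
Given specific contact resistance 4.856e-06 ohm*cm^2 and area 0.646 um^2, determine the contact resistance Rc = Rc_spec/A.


Step 1: Convert area to cm^2: 0.646 um^2 = 6.4600e-09 cm^2
Step 2: Rc = Rc_spec / A = 4.856e-06 / 6.4600e-09
Step 3: Rc = 7.52e+02 ohms

7.52e+02


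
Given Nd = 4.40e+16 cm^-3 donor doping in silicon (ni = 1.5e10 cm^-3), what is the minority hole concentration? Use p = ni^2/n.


Step 1: Since Nd >> ni, n ≈ Nd = 4.40e+16 cm^-3
Step 2: p = ni^2 / n = (1.5e10)^2 / 4.40e+16
Step 3: p = 2.25e20 / 4.40e+16 = 5.11e+03 cm^-3

5.11e+03


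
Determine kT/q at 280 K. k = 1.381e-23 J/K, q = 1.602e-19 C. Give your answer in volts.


Step 1: kT = 1.381e-23 * 280 = 3.8668e-21 J
Step 2: Vt = kT/q = 3.8668e-21 / 1.602e-19
Step 3: Vt = 0.02414 V

0.02414


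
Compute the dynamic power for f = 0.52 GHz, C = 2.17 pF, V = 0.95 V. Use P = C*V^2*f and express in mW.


Step 1: V^2 = 0.95^2 = 0.9025 V^2
Step 2: P = C*V^2*f = 2.17e-12 F * 0.9025 * 0.52e9 Hz
Step 3: P = 1.018381e-03 W
Step 4: P = 1.018 mW

1.018


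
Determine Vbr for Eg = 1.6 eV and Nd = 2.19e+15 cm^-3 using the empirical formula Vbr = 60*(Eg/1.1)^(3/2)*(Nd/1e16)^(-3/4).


Step 1: Eg/1.1 = 1.6/1.1 = 1.454545
Step 2: (Eg/1.1)^1.5 = 1.454545^1.5 = 1.754247
Step 3: (Nd/1e16)^(-0.75) = (0.219)^(-0.75) = 3.123683
Step 4: Vbr = 60 * 1.754247 * 3.123683 = 328.8 V

328.8


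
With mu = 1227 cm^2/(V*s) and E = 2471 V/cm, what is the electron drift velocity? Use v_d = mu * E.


Step 1: v_d = mu * E
Step 2: v_d = 1227 * 2471 = 3031917
Step 3: v_d = 3.03e+06 cm/s

3.03e+06


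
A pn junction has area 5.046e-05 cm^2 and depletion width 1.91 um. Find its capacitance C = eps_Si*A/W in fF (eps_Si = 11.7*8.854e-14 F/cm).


Step 1: eps_Si = 11.7 * 8.854e-14 = 1.035918e-12 F/cm
Step 2: W in cm = 1.91 * 1e-4 = 1.91e-04 cm
Step 3: C = 1.035918e-12 * 5.046e-05 / 1.91e-04 = 2.736776e-13 F
Step 4: C = 273.68 fF

273.68


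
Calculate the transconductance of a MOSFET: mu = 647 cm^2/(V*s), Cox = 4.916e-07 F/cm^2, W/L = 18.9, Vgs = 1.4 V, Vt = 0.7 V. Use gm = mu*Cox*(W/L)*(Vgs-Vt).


Step 1: Vov = Vgs - Vt = 1.4 - 0.7 = 0.7 V
Step 2: gm = mu * Cox * (W/L) * Vov
Step 3: gm = 647 * 4.916e-07 * 18.9 * 0.7 = 4.21e-03 S

4.21e-03


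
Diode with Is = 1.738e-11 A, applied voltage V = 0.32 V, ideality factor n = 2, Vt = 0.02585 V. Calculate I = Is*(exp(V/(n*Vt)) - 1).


Step 1: V/(n*Vt) = 0.32/(2*0.02585) = 6.1896
Step 2: exp(6.1896) = 4.8765e+02
Step 3: I = 1.738e-11 * (4.8765e+02 - 1) = 8.46e-09 A

8.46e-09


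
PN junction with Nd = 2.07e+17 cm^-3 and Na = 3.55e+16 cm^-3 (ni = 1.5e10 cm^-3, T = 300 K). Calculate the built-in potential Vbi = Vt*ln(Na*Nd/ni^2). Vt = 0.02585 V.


Step 1: Compute Na*Nd/ni^2 = 3.55e+16 * 2.07e+17 / (1.5e10)^2 = 3.2660e+13
Step 2: ln(3.2660e+13) = 31.1172
Step 3: Vbi = 0.02585 * 31.1172 = 0.804 V

0.804


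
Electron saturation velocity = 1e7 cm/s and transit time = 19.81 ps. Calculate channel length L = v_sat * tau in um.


Step 1: tau in seconds = 19.81 ps * 1e-12 = 1.9810e-11 s
Step 2: L = v_sat * tau = 1e7 * 1.9810e-11 = 1.9810e-04 cm
Step 3: L in um = 1.9810e-04 * 1e4 = 1.981 um

1.981


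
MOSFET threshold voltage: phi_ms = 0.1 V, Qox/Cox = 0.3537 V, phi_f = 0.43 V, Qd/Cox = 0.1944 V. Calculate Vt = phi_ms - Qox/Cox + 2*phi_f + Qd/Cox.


Step 1: Vt = phi_ms - Qox/Cox + 2*phi_f + Qd/Cox
Step 2: Vt = 0.1 - 0.3537 + 2*0.43 + 0.1944
Step 3: Vt = 0.1 - 0.3537 + 0.86 + 0.1944
Step 4: Vt = 0.8007 V

0.8007


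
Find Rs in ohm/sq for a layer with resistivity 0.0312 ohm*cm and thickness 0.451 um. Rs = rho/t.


Step 1: Convert thickness to cm: t = 0.451 um = 4.5100e-05 cm
Step 2: Rs = rho / t = 0.0312 / 4.5100e-05
Step 3: Rs = 691.8 ohm/sq

691.8


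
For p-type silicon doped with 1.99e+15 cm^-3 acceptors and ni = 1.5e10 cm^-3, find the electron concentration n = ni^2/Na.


Step 1: Majority hole concentration p ≈ Na = 1.99e+15 cm^-3
Step 2: n = ni^2 / Na = (1.5e10)^2 / 1.99e+15
Step 3: n = 1.13e+05 cm^-3

1.13e+05


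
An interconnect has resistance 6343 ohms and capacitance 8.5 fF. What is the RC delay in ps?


Step 1: tau = R * C
Step 2: tau = 6343 * 8.5 fF = 6343 * 8.5e-15 F
Step 3: tau = 5.39155e-11 s = 53.9155 ps

53.9155


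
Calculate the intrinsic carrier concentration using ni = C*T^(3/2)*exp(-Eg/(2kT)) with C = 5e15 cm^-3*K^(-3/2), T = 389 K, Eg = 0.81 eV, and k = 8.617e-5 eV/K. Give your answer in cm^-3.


Step 1: Compute kT = 8.617e-5 * 389 = 0.03352013 eV
Step 2: Exponent = -Eg/(2kT) = -0.81/(2*0.03352013) = -12.08229
Step 3: T^(3/2) = 389^1.5 = 7672.28
Step 4: ni = 5e15 * 7672.28 * exp(-12.08229) = 2.17e+14 cm^-3

2.17e+14


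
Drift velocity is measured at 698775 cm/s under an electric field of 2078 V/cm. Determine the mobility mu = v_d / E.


Step 1: mu = v_d / E
Step 2: mu = 698775 / 2078
Step 3: mu = 336.27 cm^2/(V*s)

336.27


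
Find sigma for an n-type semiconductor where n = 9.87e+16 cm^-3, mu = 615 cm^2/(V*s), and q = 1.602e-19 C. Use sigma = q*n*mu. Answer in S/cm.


Step 1: sigma = q * n * mu
Step 2: sigma = 1.602e-19 * 9.87e+16 * 615
Step 3: sigma = 9.724e+00 S/cm

9.724e+00


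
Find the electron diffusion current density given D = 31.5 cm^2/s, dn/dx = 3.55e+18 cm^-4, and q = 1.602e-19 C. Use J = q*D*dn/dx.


Step 1: J = q * D * (dn/dx)
Step 2: J = 1.602e-19 * 31.5 * 3.55e+18
Step 3: J = 1.79e+01 A/cm^2

1.79e+01


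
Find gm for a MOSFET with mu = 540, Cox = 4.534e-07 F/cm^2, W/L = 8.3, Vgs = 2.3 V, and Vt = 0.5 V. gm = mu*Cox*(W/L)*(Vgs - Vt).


Step 1: Vov = Vgs - Vt = 2.3 - 0.5 = 1.8 V
Step 2: gm = mu * Cox * (W/L) * Vov
Step 3: gm = 540 * 4.534e-07 * 8.3 * 1.8 = 3.66e-03 S

3.66e-03


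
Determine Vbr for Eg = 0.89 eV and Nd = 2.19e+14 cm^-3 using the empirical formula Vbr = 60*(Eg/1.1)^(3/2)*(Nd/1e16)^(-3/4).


Step 1: Eg/1.1 = 0.89/1.1 = 0.809091
Step 2: (Eg/1.1)^1.5 = 0.809091^1.5 = 0.727773
Step 3: (Nd/1e16)^(-0.75) = (0.0219)^(-0.75) = 17.565759
Step 4: Vbr = 60 * 0.727773 * 17.565759 = 767.0 V

767.0


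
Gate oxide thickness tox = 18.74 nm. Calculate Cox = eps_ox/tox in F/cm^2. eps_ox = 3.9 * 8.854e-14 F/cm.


Step 1: eps_ox = 3.9 * 8.854e-14 = 3.45306e-13 F/cm
Step 2: tox in cm = 18.74 nm * 1e-7 = 1.8740e-06 cm
Step 3: Cox = 3.45306e-13 / 1.8740e-06 = 1.84e-07 F/cm^2

1.84e-07


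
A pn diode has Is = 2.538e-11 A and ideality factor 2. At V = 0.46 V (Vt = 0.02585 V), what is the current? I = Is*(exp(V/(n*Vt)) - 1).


Step 1: V/(n*Vt) = 0.46/(2*0.02585) = 8.8975
Step 2: exp(8.8975) = 7.3137e+03
Step 3: I = 2.538e-11 * (7.3137e+03 - 1) = 1.86e-07 A

1.86e-07


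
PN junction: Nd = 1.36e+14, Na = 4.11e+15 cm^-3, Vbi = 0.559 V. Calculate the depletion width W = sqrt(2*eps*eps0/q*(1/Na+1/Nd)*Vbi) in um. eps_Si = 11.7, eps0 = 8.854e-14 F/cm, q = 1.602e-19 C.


Step 1: 1/Na + 1/Nd = 1/4.11e+15 + 1/1.36e+14 = 7.59625e-15
Step 2: 2*eps*eps0/q = 2*11.7*8.854e-14/1.602e-19 = 1.293281e+07
Step 3: W^2 = 1.293281e+07 * 7.59625e-15 * 0.559 = 5.49166e-08
Step 4: W = sqrt(5.49166e-08) = 2.343e-04 cm = 2.343 um

2.343


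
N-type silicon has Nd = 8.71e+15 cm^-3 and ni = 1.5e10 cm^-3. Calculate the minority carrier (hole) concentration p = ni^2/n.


Step 1: Since Nd >> ni, n ≈ Nd = 8.71e+15 cm^-3
Step 2: p = ni^2 / n = (1.5e10)^2 / 8.71e+15
Step 3: p = 2.25e20 / 8.71e+15 = 2.58e+04 cm^-3

2.58e+04


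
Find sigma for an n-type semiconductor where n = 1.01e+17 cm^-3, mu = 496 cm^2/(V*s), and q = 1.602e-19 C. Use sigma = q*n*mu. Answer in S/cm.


Step 1: sigma = q * n * mu
Step 2: sigma = 1.602e-19 * 1.01e+17 * 496
Step 3: sigma = 8.025e+00 S/cm

8.025e+00


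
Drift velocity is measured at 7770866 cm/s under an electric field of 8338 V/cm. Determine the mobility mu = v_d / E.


Step 1: mu = v_d / E
Step 2: mu = 7770866 / 8338
Step 3: mu = 931.98 cm^2/(V*s)

931.98


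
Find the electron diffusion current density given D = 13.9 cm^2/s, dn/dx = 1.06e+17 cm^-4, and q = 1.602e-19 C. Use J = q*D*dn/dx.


Step 1: J = q * D * (dn/dx)
Step 2: J = 1.602e-19 * 13.9 * 1.06e+17
Step 3: J = 2.36e-01 A/cm^2

2.36e-01


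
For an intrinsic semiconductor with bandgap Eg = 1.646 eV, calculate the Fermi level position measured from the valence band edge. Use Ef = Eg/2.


Step 1: For an intrinsic semiconductor, the Fermi level sits at midgap.
Step 2: Ef = Eg / 2 = 1.646 / 2 = 0.823 eV

0.823


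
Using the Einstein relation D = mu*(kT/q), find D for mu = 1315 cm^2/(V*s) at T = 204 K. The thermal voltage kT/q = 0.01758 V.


Step 1: D = mu * (kT/q)
Step 2: D = 1315 * 0.01758
Step 3: D = 23.12 cm^2/s

23.12


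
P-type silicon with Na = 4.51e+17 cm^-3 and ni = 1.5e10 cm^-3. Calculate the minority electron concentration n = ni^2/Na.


Step 1: Majority hole concentration p ≈ Na = 4.51e+17 cm^-3
Step 2: n = ni^2 / Na = (1.5e10)^2 / 4.51e+17
Step 3: n = 4.99e+02 cm^-3

4.99e+02


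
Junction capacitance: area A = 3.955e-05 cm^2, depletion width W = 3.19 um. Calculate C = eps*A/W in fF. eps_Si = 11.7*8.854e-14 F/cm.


Step 1: eps_Si = 11.7 * 8.854e-14 = 1.035918e-12 F/cm
Step 2: W in cm = 3.19 * 1e-4 = 3.19e-04 cm
Step 3: C = 1.035918e-12 * 3.955e-05 / 3.19e-04 = 1.284343e-13 F
Step 4: C = 128.43 fF

128.43


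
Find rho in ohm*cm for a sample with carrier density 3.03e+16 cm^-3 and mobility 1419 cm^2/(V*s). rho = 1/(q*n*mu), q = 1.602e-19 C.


Step 1: sigma = q * n * mu = 1.602e-19 * 3.03e+16 * 1419 = 6.88791e+00 S/cm
Step 2: rho = 1 / sigma = 1 / 6.88791e+00 = 0.1452 ohm*cm

0.1452


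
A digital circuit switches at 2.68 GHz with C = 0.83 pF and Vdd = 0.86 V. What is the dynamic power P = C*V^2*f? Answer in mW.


Step 1: V^2 = 0.86^2 = 0.7396 V^2
Step 2: P = C*V^2*f = 0.83e-12 F * 0.7396 * 2.68e9 Hz
Step 3: P = 1.64516624e-03 W
Step 4: P = 1.645 mW

1.645


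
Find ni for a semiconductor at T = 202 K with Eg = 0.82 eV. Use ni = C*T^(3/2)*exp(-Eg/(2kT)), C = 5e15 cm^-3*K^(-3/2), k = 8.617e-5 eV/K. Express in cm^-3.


Step 1: Compute kT = 8.617e-5 * 202 = 0.01740634 eV
Step 2: Exponent = -Eg/(2kT) = -0.82/(2*0.01740634) = -23.55464
Step 3: T^(3/2) = 202^1.5 = 2870.96
Step 4: ni = 5e15 * 2870.96 * exp(-23.55464) = 8.46e+08 cm^-3

8.46e+08


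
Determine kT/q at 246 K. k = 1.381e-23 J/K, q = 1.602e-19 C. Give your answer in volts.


Step 1: kT = 1.381e-23 * 246 = 3.39726e-21 J
Step 2: Vt = kT/q = 3.39726e-21 / 1.602e-19
Step 3: Vt = 0.02121 V

0.02121


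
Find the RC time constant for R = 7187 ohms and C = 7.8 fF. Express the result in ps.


Step 1: tau = R * C
Step 2: tau = 7187 * 7.8 fF = 7187 * 7.8e-15 F
Step 3: tau = 5.60586e-11 s = 56.0586 ps

56.0586


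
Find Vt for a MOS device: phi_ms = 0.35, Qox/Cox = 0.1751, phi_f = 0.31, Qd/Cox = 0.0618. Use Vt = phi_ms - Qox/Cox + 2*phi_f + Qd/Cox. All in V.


Step 1: Vt = phi_ms - Qox/Cox + 2*phi_f + Qd/Cox
Step 2: Vt = 0.35 - 0.1751 + 2*0.31 + 0.0618
Step 3: Vt = 0.35 - 0.1751 + 0.62 + 0.0618
Step 4: Vt = 0.8567 V

0.8567


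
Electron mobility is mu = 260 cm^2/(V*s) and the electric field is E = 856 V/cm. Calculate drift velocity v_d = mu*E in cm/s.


Step 1: v_d = mu * E
Step 2: v_d = 260 * 856 = 222560
Step 3: v_d = 2.23e+05 cm/s

2.23e+05


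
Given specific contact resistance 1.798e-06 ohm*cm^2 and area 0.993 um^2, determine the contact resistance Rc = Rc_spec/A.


Step 1: Convert area to cm^2: 0.993 um^2 = 9.9300e-09 cm^2
Step 2: Rc = Rc_spec / A = 1.798e-06 / 9.9300e-09
Step 3: Rc = 1.81e+02 ohms

1.81e+02


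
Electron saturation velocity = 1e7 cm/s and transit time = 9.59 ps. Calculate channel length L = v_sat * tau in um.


Step 1: tau in seconds = 9.59 ps * 1e-12 = 9.5900e-12 s
Step 2: L = v_sat * tau = 1e7 * 9.5900e-12 = 9.5900e-05 cm
Step 3: L in um = 9.5900e-05 * 1e4 = 0.959 um

0.959


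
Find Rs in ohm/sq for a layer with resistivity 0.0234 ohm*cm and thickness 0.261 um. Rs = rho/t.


Step 1: Convert thickness to cm: t = 0.261 um = 2.6100e-05 cm
Step 2: Rs = rho / t = 0.0234 / 2.6100e-05
Step 3: Rs = 896.6 ohm/sq

896.6


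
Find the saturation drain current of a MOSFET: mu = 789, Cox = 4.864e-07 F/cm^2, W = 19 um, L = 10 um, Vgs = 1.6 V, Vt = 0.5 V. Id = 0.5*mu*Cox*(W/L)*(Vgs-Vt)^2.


Step 1: Overdrive voltage Vov = Vgs - Vt = 1.6 - 0.5 = 1.1 V
Step 2: W/L = 19/10 = 1.9
Step 3: Id = 0.5 * 789 * 4.864e-07 * 1.9 * 1.1^2
Step 4: Id = 4.41e-04 A

4.41e-04


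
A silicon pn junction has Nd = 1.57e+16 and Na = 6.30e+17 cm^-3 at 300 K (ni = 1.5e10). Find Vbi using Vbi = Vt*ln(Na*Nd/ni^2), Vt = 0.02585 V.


Step 1: Compute Na*Nd/ni^2 = 6.30e+17 * 1.57e+16 / (1.5e10)^2 = 4.3960e+13
Step 2: ln(4.3960e+13) = 31.4143
Step 3: Vbi = 0.02585 * 31.4143 = 0.812 V

0.812


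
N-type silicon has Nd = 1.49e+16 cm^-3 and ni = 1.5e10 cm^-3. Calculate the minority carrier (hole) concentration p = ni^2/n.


Step 1: Since Nd >> ni, n ≈ Nd = 1.49e+16 cm^-3
Step 2: p = ni^2 / n = (1.5e10)^2 / 1.49e+16
Step 3: p = 2.25e20 / 1.49e+16 = 1.51e+04 cm^-3

1.51e+04


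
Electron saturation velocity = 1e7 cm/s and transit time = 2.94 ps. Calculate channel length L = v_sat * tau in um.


Step 1: tau in seconds = 2.94 ps * 1e-12 = 2.9400e-12 s
Step 2: L = v_sat * tau = 1e7 * 2.9400e-12 = 2.9400e-05 cm
Step 3: L in um = 2.9400e-05 * 1e4 = 0.294 um

0.294


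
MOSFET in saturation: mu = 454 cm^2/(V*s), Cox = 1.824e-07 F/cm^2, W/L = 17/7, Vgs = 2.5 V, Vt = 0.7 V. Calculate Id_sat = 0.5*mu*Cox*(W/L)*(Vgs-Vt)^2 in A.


Step 1: Overdrive voltage Vov = Vgs - Vt = 2.5 - 0.7 = 1.8 V
Step 2: W/L = 17/7 = 2.42857
Step 3: Id = 0.5 * 454 * 1.824e-07 * 2.42857 * 1.8^2
Step 4: Id = 3.26e-04 A

3.26e-04


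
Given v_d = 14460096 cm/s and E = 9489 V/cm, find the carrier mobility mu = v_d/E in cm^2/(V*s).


Step 1: mu = v_d / E
Step 2: mu = 14460096 / 9489
Step 3: mu = 1523.88 cm^2/(V*s)

1523.88


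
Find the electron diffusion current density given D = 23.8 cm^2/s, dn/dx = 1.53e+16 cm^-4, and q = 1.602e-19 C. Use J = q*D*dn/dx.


Step 1: J = q * D * (dn/dx)
Step 2: J = 1.602e-19 * 23.8 * 1.53e+16
Step 3: J = 5.83e-02 A/cm^2

5.83e-02


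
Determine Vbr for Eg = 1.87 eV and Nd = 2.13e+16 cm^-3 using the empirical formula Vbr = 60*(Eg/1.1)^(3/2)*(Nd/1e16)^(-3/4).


Step 1: Eg/1.1 = 1.87/1.1 = 1.700000
Step 2: (Eg/1.1)^1.5 = 1.700000^1.5 = 2.216529
Step 3: (Nd/1e16)^(-0.75) = (2.13)^(-0.75) = 0.567173
Step 4: Vbr = 60 * 2.216529 * 0.567173 = 75.4 V

75.4


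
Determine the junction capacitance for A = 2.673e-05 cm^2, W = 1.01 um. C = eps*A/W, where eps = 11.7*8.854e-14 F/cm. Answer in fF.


Step 1: eps_Si = 11.7 * 8.854e-14 = 1.035918e-12 F/cm
Step 2: W in cm = 1.01 * 1e-4 = 1.01e-04 cm
Step 3: C = 1.035918e-12 * 2.673e-05 / 1.01e-04 = 2.741593e-13 F
Step 4: C = 274.16 fF

274.16


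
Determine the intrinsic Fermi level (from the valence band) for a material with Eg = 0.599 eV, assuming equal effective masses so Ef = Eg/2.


Step 1: For an intrinsic semiconductor, the Fermi level sits at midgap.
Step 2: Ef = Eg / 2 = 0.599 / 2 = 0.2995 eV

0.2995


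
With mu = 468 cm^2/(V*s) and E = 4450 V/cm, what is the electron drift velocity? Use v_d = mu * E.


Step 1: v_d = mu * E
Step 2: v_d = 468 * 4450 = 2082600
Step 3: v_d = 2.08e+06 cm/s

2.08e+06


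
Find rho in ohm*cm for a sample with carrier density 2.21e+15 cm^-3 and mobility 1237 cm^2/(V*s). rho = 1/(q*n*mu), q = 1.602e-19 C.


Step 1: sigma = q * n * mu = 1.602e-19 * 2.21e+15 * 1237 = 4.37950e-01 S/cm
Step 2: rho = 1 / sigma = 1 / 4.37950e-01 = 2.283 ohm*cm

2.283


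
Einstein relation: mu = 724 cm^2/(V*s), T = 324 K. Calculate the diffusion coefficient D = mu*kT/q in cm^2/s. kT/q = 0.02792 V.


Step 1: D = mu * (kT/q)
Step 2: D = 724 * 0.02792
Step 3: D = 20.21 cm^2/s

20.21
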